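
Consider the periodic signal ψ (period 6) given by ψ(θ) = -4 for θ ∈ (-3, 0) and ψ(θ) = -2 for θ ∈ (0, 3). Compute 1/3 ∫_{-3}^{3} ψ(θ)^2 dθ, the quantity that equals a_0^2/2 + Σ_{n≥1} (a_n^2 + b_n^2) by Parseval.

1/3 ∫_{-3}^{3} ψ(θ)^2 dθ = 1/3 · (60) = 20.

20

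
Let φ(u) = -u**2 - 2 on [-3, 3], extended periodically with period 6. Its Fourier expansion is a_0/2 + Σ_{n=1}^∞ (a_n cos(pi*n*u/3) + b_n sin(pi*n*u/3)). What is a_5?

36/(25*pi**2)

a_5 = 1/3 ∫_{-3}^{3} φ(u) cos(5*pi*u/3) du.
φ is even and cos(5*pi*u/3) is even, so the integrand is even and a_5 = 2/3 ∫_0^{3} φ(u) cos(5*pi*u/3) du.
Integrating by parts twice (tabular method), an antiderivative of (-u**2 - 2) cos(5*pi*u/3) is -3*u**2*sin(5*pi*u/3)/(5*pi) - 18*u*cos(5*pi*u/3)/(25*pi**2) - 6*sin(5*pi*u/3)/(5*pi) + 54*sin(5*pi*u/3)/(125*pi**3); evaluating from 0 to 3: ∫_{0}^{3} (-u**2 - 2) cos(5*pi*u/3) du = (54/(25*pi**2)) - (0) = 54/(25*pi**2).
Hence a_5 = (2/3)·(54/(25*pi**2)) = 36/(25*pi**2).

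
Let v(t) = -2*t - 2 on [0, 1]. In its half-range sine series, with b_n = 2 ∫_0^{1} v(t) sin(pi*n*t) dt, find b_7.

b_7 = 2 ∫_0^{1} (-2*t - 2) sin(7*pi*t) dt.
Integrating by parts (boundary term plus one more integral), an antiderivative of (-2*t - 2) sin(7*pi*t) is 2*t*cos(7*pi*t)/(7*pi) - 2*sin(7*pi*t)/(49*pi**2) + 2*cos(7*pi*t)/(7*pi); evaluating from 0 to 1: ∫_{0}^{1} (-2*t - 2) sin(7*pi*t) dt = (-4/(7*pi)) - (2/(7*pi)) = -6/(7*pi).
Hence b_7 = 2·(-6/(7*pi)) = -12/(7*pi).

-12/(7*pi)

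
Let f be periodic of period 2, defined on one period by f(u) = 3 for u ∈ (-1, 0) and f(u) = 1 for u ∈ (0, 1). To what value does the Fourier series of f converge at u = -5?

u = -5 differs from u = -1 by -2 full period(s), and the series is 2-periodic.
At u = -1 the one-sided limits are f(-1^-) = 1 and f(-1^+) = 3.
By Dirichlet's theorem the series converges to their average, [(1) + (3)]/2 = 2.

2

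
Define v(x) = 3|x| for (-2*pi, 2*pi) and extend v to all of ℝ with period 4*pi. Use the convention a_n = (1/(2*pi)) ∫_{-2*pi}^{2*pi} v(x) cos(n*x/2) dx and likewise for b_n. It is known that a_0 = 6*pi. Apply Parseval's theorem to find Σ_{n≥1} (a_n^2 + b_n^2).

Parseval: a_0^2/2 + Σ_{n≥1} (a_n^2+b_n^2) = (1/(2*pi)) ∫_{-2*pi}^{2*pi} v(x)^2 dx = 24*pi**2.
Subtract a_0^2/2 = 18*pi**2: Σ (a_n^2+b_n^2) = 6*pi**2.

6*pi**2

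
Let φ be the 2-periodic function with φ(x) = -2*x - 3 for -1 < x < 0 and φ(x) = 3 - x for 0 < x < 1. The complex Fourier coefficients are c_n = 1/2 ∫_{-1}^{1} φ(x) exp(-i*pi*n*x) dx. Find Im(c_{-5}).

9/(10*pi)

Since φ is real-valued, Im(c_{-5}) = -1/2 ∫_{-1}^{1} φ(x) sin(-5*pi*x) dx = b_{5}/2.
Split the integral at the breakpoints.
Integrating by parts (boundary term plus one more integral), an antiderivative of (-2*x - 3) sin(-5*pi*x) is -2*x*cos(5*pi*x)/(5*pi) + 2*sin(5*pi*x)/(25*pi**2) - 3*cos(5*pi*x)/(5*pi); evaluating from -1 to 0: ∫_{-1}^{0} (-2*x - 3) sin(-5*pi*x) dx = (-3/(5*pi)) - (1/(5*pi)) = -4/(5*pi).
Integrating by parts (boundary term plus one more integral), an antiderivative of (3 - x) sin(-5*pi*x) is -x*cos(5*pi*x)/(5*pi) + sin(5*pi*x)/(25*pi**2) + 3*cos(5*pi*x)/(5*pi); evaluating from 0 to 1: ∫_{0}^{1} (3 - x) sin(-5*pi*x) dx = (-2/(5*pi)) - (3/(5*pi)) = -1/pi.
So ∫_{-1}^{1} φ(x) sin(-5*pi*x) dx = -9/(5*pi).
Hence Im(c_{-5}) = (-1/2)·(-9/(5*pi)) = 9/(10*pi).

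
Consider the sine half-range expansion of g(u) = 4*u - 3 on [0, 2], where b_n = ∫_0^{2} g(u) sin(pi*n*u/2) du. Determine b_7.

4/(7*pi)

b_7 = ∫_0^{2} (4*u - 3) sin(7*pi*u/2) du.
Integrating by parts (boundary term plus one more integral), an antiderivative of (4*u - 3) sin(7*pi*u/2) is -8*u*cos(7*pi*u/2)/(7*pi) + 16*sin(7*pi*u/2)/(49*pi**2) + 6*cos(7*pi*u/2)/(7*pi); evaluating from 0 to 2: ∫_{0}^{2} (4*u - 3) sin(7*pi*u/2) du = (10/(7*pi)) - (6/(7*pi)) = 4/(7*pi).
Hence b_7 = 4/(7*pi).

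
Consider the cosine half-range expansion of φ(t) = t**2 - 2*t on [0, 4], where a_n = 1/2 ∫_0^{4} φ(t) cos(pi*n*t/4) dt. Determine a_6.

a_6 = 1/2 ∫_0^{4} (t**2 - 2*t) cos(3*pi*t/2) dt.
Integrating by parts twice (tabular method), an antiderivative of (t**2 - 2*t) cos(3*pi*t/2) is 2*t**2*sin(3*pi*t/2)/(3*pi) - 4*t*sin(3*pi*t/2)/(3*pi) + 8*t*cos(3*pi*t/2)/(9*pi**2) - 16*sin(3*pi*t/2)/(27*pi**3) - 8*cos(3*pi*t/2)/(9*pi**2); evaluating from 0 to 4: ∫_{0}^{4} (t**2 - 2*t) cos(3*pi*t/2) dt = (8/(3*pi**2)) - (-8/(9*pi**2)) = 32/(9*pi**2).
Hence a_6 = (1/2)·(32/(9*pi**2)) = 16/(9*pi**2).

16/(9*pi**2)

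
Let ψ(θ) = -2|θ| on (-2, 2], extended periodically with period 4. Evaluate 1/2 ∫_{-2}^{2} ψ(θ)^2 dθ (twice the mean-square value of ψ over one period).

32/3

1/2 ∫_{-2}^{2} ψ(θ)^2 dθ = 1/2 · (64/3) = 32/3.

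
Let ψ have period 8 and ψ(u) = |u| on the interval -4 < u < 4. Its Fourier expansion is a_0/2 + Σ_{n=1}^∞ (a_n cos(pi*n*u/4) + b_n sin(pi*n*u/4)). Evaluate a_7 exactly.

-16/(49*pi**2)

a_7 = 1/4 ∫_{-4}^{4} ψ(u) cos(7*pi*u/4) du.
ψ is even and cos(7*pi*u/4) is even, so the integrand is even and a_7 = 1/2 ∫_0^{4} ψ(u) cos(7*pi*u/4) du.
Integrating by parts (boundary term plus one more integral), an antiderivative of (u) cos(7*pi*u/4) is 4*u*sin(7*pi*u/4)/(7*pi) + 16*cos(7*pi*u/4)/(49*pi**2); evaluating from 0 to 4: ∫_{0}^{4} (u) cos(7*pi*u/4) du = (-16/(49*pi**2)) - (16/(49*pi**2)) = -32/(49*pi**2).
Hence a_7 = (1/2)·(-32/(49*pi**2)) = -16/(49*pi**2).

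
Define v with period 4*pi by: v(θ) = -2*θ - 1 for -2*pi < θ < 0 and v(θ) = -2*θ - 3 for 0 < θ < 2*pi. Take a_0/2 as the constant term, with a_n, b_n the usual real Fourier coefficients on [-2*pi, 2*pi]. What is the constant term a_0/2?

-2

a_0 = (1/(2*pi)) ∫_{-2*pi}^{2*pi} v(θ) dθ = (1/(2*pi)) · (-8*pi) = -4.
So the constant term a_0/2 = -2.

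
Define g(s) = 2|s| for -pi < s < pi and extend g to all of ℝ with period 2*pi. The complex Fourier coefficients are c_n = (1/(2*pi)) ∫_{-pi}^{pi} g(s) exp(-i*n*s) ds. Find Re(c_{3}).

-4/(9*pi)

Since g is real-valued, Re(c_{3}) = (1/(2*pi)) ∫_{-pi}^{pi} g(s) cos(3*s) ds = a_{3}/2.
g is even and cos(3*s) is even, so the integrand is even: ∫_{-pi}^{pi} g(s) cos(3*s) ds = 2∫_0^{pi} g(s) cos(3*s) ds.
Integrating by parts (boundary term plus one more integral), an antiderivative of (2*s) cos(3*s) is 2*s*sin(3*s)/3 + 2*cos(3*s)/9; evaluating from 0 to pi: ∫_{0}^{pi} (2*s) cos(3*s) ds = (-2/9) - (2/9) = -4/9.
So ∫_{-pi}^{pi} g(s) cos(3*s) ds = -8/9.
Hence Re(c_{3}) = (1/(2*pi))·(-8/9) = -4/(9*pi).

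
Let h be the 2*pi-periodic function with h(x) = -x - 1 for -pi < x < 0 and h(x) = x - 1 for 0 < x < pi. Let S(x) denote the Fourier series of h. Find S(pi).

-1 + pi

x = pi differs from x = -pi by 1 full period(s), and the series is 2*pi-periodic.
h is continuous at x = -pi with value -1 + pi, so the series converges to -1 + pi there.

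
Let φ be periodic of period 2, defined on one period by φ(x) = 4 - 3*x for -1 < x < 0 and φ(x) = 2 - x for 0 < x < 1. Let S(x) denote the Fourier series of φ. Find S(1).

x = 1 differs from x = -1 by 1 full period(s), and the series is 2-periodic.
At x = -1 the one-sided limits are φ(-1^-) = 1 and φ(-1^+) = 7.
By Dirichlet's theorem the series converges to their average, [(1) + (7)]/2 = 4.

4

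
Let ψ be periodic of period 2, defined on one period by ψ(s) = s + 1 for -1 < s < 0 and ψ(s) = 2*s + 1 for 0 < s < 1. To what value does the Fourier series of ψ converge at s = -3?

s = -3 differs from s = -1 by -1 full period(s), and the series is 2-periodic.
At s = -1 the one-sided limits are ψ(-1^-) = 3 and ψ(-1^+) = 0.
By Dirichlet's theorem the series converges to their average, [(3) + (0)]/2 = 3/2.

3/2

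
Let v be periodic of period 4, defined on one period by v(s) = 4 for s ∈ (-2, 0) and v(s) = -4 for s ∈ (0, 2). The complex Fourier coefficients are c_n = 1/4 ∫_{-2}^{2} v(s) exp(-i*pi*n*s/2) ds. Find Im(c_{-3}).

Since v is real-valued, Im(c_{-3}) = -1/4 ∫_{-2}^{2} v(s) sin(-3*pi*s/2) ds = b_{3}/2.
v is odd and sin(-3*pi*s/2) is odd, so the integrand is even: ∫_{-2}^{2} v(s) sin(-3*pi*s/2) ds = 2∫_0^{2} v(s) sin(-3*pi*s/2) ds.
Directly, an antiderivative of (-4) sin(-3*pi*s/2) is -8*cos(3*pi*s/2)/(3*pi); evaluating from 0 to 2: ∫_{0}^{2} (-4) sin(-3*pi*s/2) ds = (8/(3*pi)) - (-8/(3*pi)) = 16/(3*pi).
So ∫_{-2}^{2} v(s) sin(-3*pi*s/2) ds = 32/(3*pi).
Hence Im(c_{-3}) = (-1/4)·(32/(3*pi)) = -8/(3*pi).

-8/(3*pi)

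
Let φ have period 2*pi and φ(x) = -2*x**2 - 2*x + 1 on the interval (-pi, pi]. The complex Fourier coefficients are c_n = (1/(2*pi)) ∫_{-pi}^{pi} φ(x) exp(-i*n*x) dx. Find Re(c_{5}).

Since φ is real-valued, Re(c_{5}) = (1/(2*pi)) ∫_{-pi}^{pi} φ(x) cos(5*x) dx = a_{5}/2.
Integrating by parts twice (tabular method), an antiderivative of (-2*x**2 - 2*x + 1) cos(5*x) is -2*x**2*sin(5*x)/5 - 2*x*sin(5*x)/5 - 4*x*cos(5*x)/25 + 29*sin(5*x)/125 - 2*cos(5*x)/25; evaluating from -pi to pi: ∫_{-pi}^{pi} (-2*x**2 - 2*x + 1) cos(5*x) dx = (2/25 + 4*pi/25) - (2/25 - 4*pi/25) = 8*pi/25.
Hence Re(c_{5}) = (1/(2*pi))·(8*pi/25) = 4/25.

4/25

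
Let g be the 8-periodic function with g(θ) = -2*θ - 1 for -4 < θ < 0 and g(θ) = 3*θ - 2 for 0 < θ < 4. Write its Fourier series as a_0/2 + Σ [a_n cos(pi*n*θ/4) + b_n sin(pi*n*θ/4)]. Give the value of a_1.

-40/pi**2

a_1 = 1/4 ∫_{-4}^{4} g(θ) cos(pi*θ/4) dθ.
Split the integral at the breakpoints.
Integrating by parts (boundary term plus one more integral), an antiderivative of (-2*θ - 1) cos(pi*θ/4) is -8*θ*sin(pi*θ/4)/pi - 4*sin(pi*θ/4)/pi - 32*cos(pi*θ/4)/pi**2; evaluating from -4 to 0: ∫_{-4}^{0} (-2*θ - 1) cos(pi*θ/4) dθ = (-32/pi**2) - (32/pi**2) = -64/pi**2.
Integrating by parts (boundary term plus one more integral), an antiderivative of (3*θ - 2) cos(pi*θ/4) is 12*θ*sin(pi*θ/4)/pi - 8*sin(pi*θ/4)/pi + 48*cos(pi*θ/4)/pi**2; evaluating from 0 to 4: ∫_{0}^{4} (3*θ - 2) cos(pi*θ/4) dθ = (-48/pi**2) - (48/pi**2) = -96/pi**2.
Summing the pieces and multiplying by (1/4) gives a_1 = -40/pi**2.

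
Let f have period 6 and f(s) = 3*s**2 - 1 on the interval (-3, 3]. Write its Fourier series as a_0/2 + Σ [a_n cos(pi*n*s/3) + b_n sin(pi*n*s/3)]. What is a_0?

a_0 = 1/3 ∫_{-3}^{3} f(s) ds = 1/3 · (48) = 16.

16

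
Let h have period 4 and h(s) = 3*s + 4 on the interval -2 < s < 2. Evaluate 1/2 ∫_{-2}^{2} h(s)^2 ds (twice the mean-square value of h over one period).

56

1/2 ∫_{-2}^{2} h(s)^2 ds = 1/2 · (112) = 56.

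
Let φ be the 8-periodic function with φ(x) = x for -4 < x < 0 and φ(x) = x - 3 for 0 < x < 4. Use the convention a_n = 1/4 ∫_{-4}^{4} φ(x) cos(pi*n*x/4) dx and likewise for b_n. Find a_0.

-3

a_0 = 1/4 ∫_{-4}^{4} φ(x) dx = 1/4 · (-12) = -3.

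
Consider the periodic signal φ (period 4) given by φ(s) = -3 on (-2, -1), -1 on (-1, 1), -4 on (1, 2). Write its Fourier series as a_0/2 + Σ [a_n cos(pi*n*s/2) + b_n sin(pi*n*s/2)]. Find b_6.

b_6 = 1/2 ∫_{-2}^{2} φ(s) sin(3*pi*s) ds.
Split the integral at the breakpoints.
Directly, an antiderivative of (-3) sin(3*pi*s) is cos(3*pi*s)/pi; evaluating from -2 to -1: ∫_{-2}^{-1} (-3) sin(3*pi*s) ds = (-1/pi) - (1/pi) = -2/pi.
Directly, an antiderivative of (-1) sin(3*pi*s) is cos(3*pi*s)/(3*pi); evaluating from -1 to 1: ∫_{-1}^{1} (-1) sin(3*pi*s) ds = (-1/(3*pi)) - (-1/(3*pi)) = 0.
Directly, an antiderivative of (-4) sin(3*pi*s) is 4*cos(3*pi*s)/(3*pi); evaluating from 1 to 2: ∫_{1}^{2} (-4) sin(3*pi*s) ds = (4/(3*pi)) - (-4/(3*pi)) = 8/(3*pi).
Summing the pieces and multiplying by (1/2) gives b_6 = 1/(3*pi).

1/(3*pi)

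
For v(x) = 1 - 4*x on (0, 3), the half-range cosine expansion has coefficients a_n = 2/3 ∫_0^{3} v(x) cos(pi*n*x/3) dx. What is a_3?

16/(3*pi**2)

a_3 = 2/3 ∫_0^{3} (1 - 4*x) cos(pi*x) dx.
Integrating by parts (boundary term plus one more integral), an antiderivative of (1 - 4*x) cos(pi*x) is -4*x*sin(pi*x)/pi + sin(pi*x)/pi - 4*cos(pi*x)/pi**2; evaluating from 0 to 3: ∫_{0}^{3} (1 - 4*x) cos(pi*x) dx = (4/pi**2) - (-4/pi**2) = 8/pi**2.
Hence a_3 = (2/3)·(8/pi**2) = 16/(3*pi**2).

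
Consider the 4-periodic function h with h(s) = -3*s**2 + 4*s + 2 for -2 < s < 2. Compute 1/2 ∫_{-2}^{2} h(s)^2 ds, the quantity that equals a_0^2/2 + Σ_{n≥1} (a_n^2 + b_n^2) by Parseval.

1/2 ∫_{-2}^{2} h(s)^2 ds = 1/2 · (2288/15) = 1144/15.

1144/15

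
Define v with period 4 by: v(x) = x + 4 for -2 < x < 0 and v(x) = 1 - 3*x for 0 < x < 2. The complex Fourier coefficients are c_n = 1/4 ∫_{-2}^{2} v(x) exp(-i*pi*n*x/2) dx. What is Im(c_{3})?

5/(3*pi)

Since v is real-valued, Im(c_{3}) = -1/4 ∫_{-2}^{2} v(x) sin(3*pi*x/2) dx = -b_{3}/2.
Split the integral at the breakpoints.
Integrating by parts (boundary term plus one more integral), an antiderivative of (x + 4) sin(3*pi*x/2) is -2*x*cos(3*pi*x/2)/(3*pi) + 4*sin(3*pi*x/2)/(9*pi**2) - 8*cos(3*pi*x/2)/(3*pi); evaluating from -2 to 0: ∫_{-2}^{0} (x + 4) sin(3*pi*x/2) dx = (-8/(3*pi)) - (4/(3*pi)) = -4/pi.
Integrating by parts (boundary term plus one more integral), an antiderivative of (1 - 3*x) sin(3*pi*x/2) is 2*x*cos(3*pi*x/2)/pi - 4*sin(3*pi*x/2)/(3*pi**2) - 2*cos(3*pi*x/2)/(3*pi); evaluating from 0 to 2: ∫_{0}^{2} (1 - 3*x) sin(3*pi*x/2) dx = (-10/(3*pi)) - (-2/(3*pi)) = -8/(3*pi).
So ∫_{-2}^{2} v(x) sin(3*pi*x/2) dx = -20/(3*pi).
Hence Im(c_{3}) = (-1/4)·(-20/(3*pi)) = 5/(3*pi).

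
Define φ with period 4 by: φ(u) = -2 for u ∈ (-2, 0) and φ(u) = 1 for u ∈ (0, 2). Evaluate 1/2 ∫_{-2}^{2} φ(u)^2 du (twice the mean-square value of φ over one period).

5

1/2 ∫_{-2}^{2} φ(u)^2 du = 1/2 · (10) = 5.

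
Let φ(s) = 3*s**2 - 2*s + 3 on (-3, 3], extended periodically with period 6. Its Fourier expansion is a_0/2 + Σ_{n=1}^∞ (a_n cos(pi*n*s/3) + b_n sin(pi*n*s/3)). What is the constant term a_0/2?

12

a_0 = 1/3 ∫_{-3}^{3} φ(s) ds = 1/3 · (72) = 24.
So the constant term a_0/2 = 12.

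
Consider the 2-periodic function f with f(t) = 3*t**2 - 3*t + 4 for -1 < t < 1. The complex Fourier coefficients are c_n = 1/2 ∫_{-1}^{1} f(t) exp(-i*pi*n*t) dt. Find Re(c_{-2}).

3/(2*pi**2)

Since f is real-valued, Re(c_{-2}) = 1/2 ∫_{-1}^{1} f(t) cos(-2*pi*t) dt = a_{2}/2.
Integrating by parts twice (tabular method), an antiderivative of (3*t**2 - 3*t + 4) cos(-2*pi*t) is 3*t**2*sin(2*pi*t)/(2*pi) - 3*t*sin(2*pi*t)/(2*pi) + 3*t*cos(2*pi*t)/(2*pi**2) - 3*sin(2*pi*t)/(4*pi**3) + 2*sin(2*pi*t)/pi - 3*cos(2*pi*t)/(4*pi**2); evaluating from -1 to 1: ∫_{-1}^{1} (3*t**2 - 3*t + 4) cos(-2*pi*t) dt = (3/(4*pi**2)) - (-9/(4*pi**2)) = 3/pi**2.
Hence Re(c_{-2}) = (1/2)·(3/pi**2) = 3/(2*pi**2).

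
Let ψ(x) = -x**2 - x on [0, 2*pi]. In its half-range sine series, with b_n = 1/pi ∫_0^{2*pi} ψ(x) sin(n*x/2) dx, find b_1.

-8*pi - 4 + 32/pi

b_1 = 1/pi ∫_0^{2*pi} (-x**2 - x) sin(x/2) dx.
Integrating by parts twice (tabular method), an antiderivative of (-x**2 - x) sin(x/2) is 2*x**2*cos(x/2) - 8*x*sin(x/2) + 2*x*cos(x/2) - 4*sin(x/2) - 16*cos(x/2); evaluating from 0 to 2*pi: ∫_{0}^{2*pi} (-x**2 - x) sin(x/2) dx = (-8*pi**2 - 4*pi + 16) - (-16) = -8*pi**2 - 4*pi + 32.
Hence b_1 = (1/pi)·(-8*pi**2 - 4*pi + 32) = -8*pi - 4 + 32/pi.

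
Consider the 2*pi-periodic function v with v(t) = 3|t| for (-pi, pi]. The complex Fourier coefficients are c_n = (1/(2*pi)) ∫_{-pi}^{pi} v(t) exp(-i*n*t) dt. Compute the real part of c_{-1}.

-6/pi

Since v is real-valued, Re(c_{-1}) = (1/(2*pi)) ∫_{-pi}^{pi} v(t) cos(-t) dt = a_{1}/2.
v is even and cos(-t) is even, so the integrand is even: ∫_{-pi}^{pi} v(t) cos(-t) dt = 2∫_0^{pi} v(t) cos(-t) dt.
Integrating by parts (boundary term plus one more integral), an antiderivative of (3*t) cos(-t) is 3*t*sin(t) + 3*cos(t); evaluating from 0 to pi: ∫_{0}^{pi} (3*t) cos(-t) dt = (-3) - (3) = -6.
So ∫_{-pi}^{pi} v(t) cos(-t) dt = -12.
Hence Re(c_{-1}) = (1/(2*pi))·(-12) = -6/pi.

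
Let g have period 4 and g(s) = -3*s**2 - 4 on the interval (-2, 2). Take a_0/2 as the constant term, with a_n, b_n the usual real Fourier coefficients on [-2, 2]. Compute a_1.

48/pi**2

a_1 = 1/2 ∫_{-2}^{2} g(s) cos(pi*s/2) ds.
g is even and cos(pi*s/2) is even, so the integrand is even and a_1 = ∫_0^{2} g(s) cos(pi*s/2) ds.
Integrating by parts twice (tabular method), an antiderivative of (-3*s**2 - 4) cos(pi*s/2) is -6*s**2*sin(pi*s/2)/pi - 24*s*cos(pi*s/2)/pi**2 - 8*sin(pi*s/2)/pi + 48*sin(pi*s/2)/pi**3; evaluating from 0 to 2: ∫_{0}^{2} (-3*s**2 - 4) cos(pi*s/2) ds = (48/pi**2) - (0) = 48/pi**2.
Hence a_1 = 48/pi**2.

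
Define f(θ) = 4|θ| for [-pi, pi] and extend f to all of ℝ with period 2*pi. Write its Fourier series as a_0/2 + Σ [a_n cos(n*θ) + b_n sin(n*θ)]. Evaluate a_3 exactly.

-16/(9*pi)

a_3 = 1/pi ∫_{-pi}^{pi} f(θ) cos(3*θ) dθ.
f is even and cos(3*θ) is even, so the integrand is even and a_3 = 2/pi ∫_0^{pi} f(θ) cos(3*θ) dθ.
Integrating by parts (boundary term plus one more integral), an antiderivative of (4*θ) cos(3*θ) is 4*θ*sin(3*θ)/3 + 4*cos(3*θ)/9; evaluating from 0 to pi: ∫_{0}^{pi} (4*θ) cos(3*θ) dθ = (-4/9) - (4/9) = -8/9.
Hence a_3 = (2/pi)·(-8/9) = -16/(9*pi).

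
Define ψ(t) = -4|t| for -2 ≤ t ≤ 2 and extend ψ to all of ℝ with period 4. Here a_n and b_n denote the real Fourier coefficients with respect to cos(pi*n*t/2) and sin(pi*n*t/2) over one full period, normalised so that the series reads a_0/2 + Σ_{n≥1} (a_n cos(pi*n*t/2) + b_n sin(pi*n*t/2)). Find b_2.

0

b_2 = 1/2 ∫_{-2}^{2} ψ(t) sin(pi*t) dt.
ψ is even and sin(pi*t) is odd, so the integrand is odd over a symmetric interval and the integral vanishes.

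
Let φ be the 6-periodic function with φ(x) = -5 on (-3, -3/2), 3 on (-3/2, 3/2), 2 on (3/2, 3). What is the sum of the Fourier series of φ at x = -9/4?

-5

φ is continuous at x = -9/4 with value -5, so the series converges to -5 there.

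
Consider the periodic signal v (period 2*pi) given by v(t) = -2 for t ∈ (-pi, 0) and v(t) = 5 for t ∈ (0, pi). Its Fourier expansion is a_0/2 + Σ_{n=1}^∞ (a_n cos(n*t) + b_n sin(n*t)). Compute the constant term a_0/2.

a_0 = 1/pi ∫_{-pi}^{pi} v(t) dt = 1/pi · (3*pi) = 3.
So the constant term a_0/2 = 3/2.

3/2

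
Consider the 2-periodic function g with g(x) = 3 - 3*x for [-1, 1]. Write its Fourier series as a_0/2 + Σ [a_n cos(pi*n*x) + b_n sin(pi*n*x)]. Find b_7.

b_7 = ∫_{-1}^{1} g(x) sin(7*pi*x) dx.
Integrating by parts (boundary term plus one more integral), an antiderivative of (3 - 3*x) sin(7*pi*x) is 3*x*cos(7*pi*x)/(7*pi) - 3*sin(7*pi*x)/(49*pi**2) - 3*cos(7*pi*x)/(7*pi); evaluating from -1 to 1: ∫_{-1}^{1} (3 - 3*x) sin(7*pi*x) dx = (0) - (6/(7*pi)) = -6/(7*pi).
Hence b_7 = -6/(7*pi).

-6/(7*pi)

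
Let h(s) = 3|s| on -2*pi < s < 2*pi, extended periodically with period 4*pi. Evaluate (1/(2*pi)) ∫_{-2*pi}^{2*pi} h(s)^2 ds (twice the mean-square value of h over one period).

(1/(2*pi)) ∫_{-2*pi}^{2*pi} h(s)^2 ds = (1/(2*pi)) · (48*pi**3) = 24*pi**2.

24*pi**2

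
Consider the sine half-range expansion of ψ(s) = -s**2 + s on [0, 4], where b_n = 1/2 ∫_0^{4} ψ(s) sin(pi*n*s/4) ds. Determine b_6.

4/pi

b_6 = 1/2 ∫_0^{4} (-s**2 + s) sin(3*pi*s/2) ds.
Integrating by parts twice (tabular method), an antiderivative of (-s**2 + s) sin(3*pi*s/2) is 2*s**2*cos(3*pi*s/2)/(3*pi) - 8*s*sin(3*pi*s/2)/(9*pi**2) - 2*s*cos(3*pi*s/2)/(3*pi) + 4*sin(3*pi*s/2)/(9*pi**2) - 16*cos(3*pi*s/2)/(27*pi**3); evaluating from 0 to 4: ∫_{0}^{4} (-s**2 + s) sin(3*pi*s/2) ds = (-16/(27*pi**3) + 8/pi) - (-16/(27*pi**3)) = 8/pi.
Hence b_6 = (1/2)·(8/pi) = 4/pi.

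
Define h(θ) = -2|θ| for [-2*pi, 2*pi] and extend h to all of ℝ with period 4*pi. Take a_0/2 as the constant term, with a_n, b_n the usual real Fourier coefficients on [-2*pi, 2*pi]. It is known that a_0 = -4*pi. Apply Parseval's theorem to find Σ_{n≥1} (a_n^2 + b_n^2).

8*pi**2/3

Parseval: a_0^2/2 + Σ_{n≥1} (a_n^2+b_n^2) = (1/(2*pi)) ∫_{-2*pi}^{2*pi} h(θ)^2 dθ = 32*pi**2/3.
Subtract a_0^2/2 = 8*pi**2: Σ (a_n^2+b_n^2) = 8*pi**2/3.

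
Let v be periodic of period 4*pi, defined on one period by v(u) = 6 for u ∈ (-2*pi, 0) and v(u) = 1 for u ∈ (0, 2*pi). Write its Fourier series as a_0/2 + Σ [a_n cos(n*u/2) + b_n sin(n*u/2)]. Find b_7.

-10/(7*pi)

b_7 = (1/(2*pi)) ∫_{-2*pi}^{2*pi} v(u) sin(7*u/2) du.
Split the integral at the breakpoints.
Directly, an antiderivative of (6) sin(7*u/2) is -12*cos(7*u/2)/7; evaluating from -2*pi to 0: ∫_{-2*pi}^{0} (6) sin(7*u/2) du = (-12/7) - (12/7) = -24/7.
Directly, an antiderivative of (1) sin(7*u/2) is -2*cos(7*u/2)/7; evaluating from 0 to 2*pi: ∫_{0}^{2*pi} (1) sin(7*u/2) du = (2/7) - (-2/7) = 4/7.
Summing the pieces and multiplying by (1/(2*pi)) gives b_7 = -10/(7*pi).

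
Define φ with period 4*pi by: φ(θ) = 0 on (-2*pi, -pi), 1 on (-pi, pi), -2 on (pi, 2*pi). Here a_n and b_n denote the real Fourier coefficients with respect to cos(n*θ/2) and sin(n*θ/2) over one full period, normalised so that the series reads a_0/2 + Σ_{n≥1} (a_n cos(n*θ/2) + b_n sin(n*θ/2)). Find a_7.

a_7 = (1/(2*pi)) ∫_{-2*pi}^{2*pi} φ(θ) cos(7*θ/2) dθ.
Split the integral at the breakpoints.
∫_{-2*pi}^{-pi} (0) cos(7*θ/2) dθ = 0.
Directly, an antiderivative of (1) cos(7*θ/2) is 2*sin(7*θ/2)/7; evaluating from -pi to pi: ∫_{-pi}^{pi} (1) cos(7*θ/2) dθ = (-2/7) - (2/7) = -4/7.
Directly, an antiderivative of (-2) cos(7*θ/2) is -4*sin(7*θ/2)/7; evaluating from pi to 2*pi: ∫_{pi}^{2*pi} (-2) cos(7*θ/2) dθ = (0) - (4/7) = -4/7.
Summing the pieces and multiplying by (1/(2*pi)) gives a_7 = -4/(7*pi).

-4/(7*pi)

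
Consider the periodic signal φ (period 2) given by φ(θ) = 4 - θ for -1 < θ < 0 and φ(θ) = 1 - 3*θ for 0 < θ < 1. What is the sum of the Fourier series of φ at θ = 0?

At θ = 0 the one-sided limits are φ(0^-) = 4 and φ(0^+) = 1.
By Dirichlet's theorem the series converges to their average, [(4) + (1)]/2 = 5/2.

5/2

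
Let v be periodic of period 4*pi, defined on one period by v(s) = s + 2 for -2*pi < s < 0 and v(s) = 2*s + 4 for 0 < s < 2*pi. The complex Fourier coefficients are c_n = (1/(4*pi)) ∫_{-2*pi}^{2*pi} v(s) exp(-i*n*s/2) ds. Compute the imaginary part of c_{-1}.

Since v is real-valued, Im(c_{-1}) = -(1/(4*pi)) ∫_{-2*pi}^{2*pi} v(s) sin(-s/2) ds = b_{1}/2.
Split the integral at the breakpoints.
Integrating by parts (boundary term plus one more integral), an antiderivative of (s + 2) sin(-s/2) is 2*s*cos(s/2) - 4*sin(s/2) + 4*cos(s/2); evaluating from -2*pi to 0: ∫_{-2*pi}^{0} (s + 2) sin(-s/2) ds = (4) - (-4 + 4*pi) = 8 - 4*pi.
Integrating by parts (boundary term plus one more integral), an antiderivative of (2*s + 4) sin(-s/2) is 4*s*cos(s/2) - 8*sin(s/2) + 8*cos(s/2); evaluating from 0 to 2*pi: ∫_{0}^{2*pi} (2*s + 4) sin(-s/2) ds = (-8*pi - 8) - (8) = -8*pi - 16.
So ∫_{-2*pi}^{2*pi} v(s) sin(-s/2) ds = -12*pi - 8.
Hence Im(c_{-1}) = (-1/(4*pi))·(-12*pi - 8) = 2/pi + 3.

2/pi + 3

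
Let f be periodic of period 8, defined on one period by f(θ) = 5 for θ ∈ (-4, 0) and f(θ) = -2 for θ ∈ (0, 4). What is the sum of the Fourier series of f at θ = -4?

At θ = -4 the one-sided limits are f(-4^-) = -2 and f(-4^+) = 5.
By Dirichlet's theorem the series converges to their average, [(-2) + (5)]/2 = 3/2.

3/2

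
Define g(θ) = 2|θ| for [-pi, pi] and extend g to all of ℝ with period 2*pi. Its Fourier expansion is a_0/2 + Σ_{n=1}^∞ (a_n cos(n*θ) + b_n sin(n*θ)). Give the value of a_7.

-8/(49*pi)

a_7 = 1/pi ∫_{-pi}^{pi} g(θ) cos(7*θ) dθ.
g is even and cos(7*θ) is even, so the integrand is even and a_7 = 2/pi ∫_0^{pi} g(θ) cos(7*θ) dθ.
Integrating by parts (boundary term plus one more integral), an antiderivative of (2*θ) cos(7*θ) is 2*θ*sin(7*θ)/7 + 2*cos(7*θ)/49; evaluating from 0 to pi: ∫_{0}^{pi} (2*θ) cos(7*θ) dθ = (-2/49) - (2/49) = -4/49.
Hence a_7 = (2/pi)·(-4/49) = -8/(49*pi).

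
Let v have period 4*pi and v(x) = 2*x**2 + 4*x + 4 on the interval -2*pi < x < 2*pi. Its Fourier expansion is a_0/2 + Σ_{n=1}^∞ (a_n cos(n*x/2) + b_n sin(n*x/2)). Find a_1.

a_1 = (1/(2*pi)) ∫_{-2*pi}^{2*pi} v(x) cos(x/2) dx.
Integrating by parts twice (tabular method), an antiderivative of (2*x**2 + 4*x + 4) cos(x/2) is 4*x**2*sin(x/2) + 8*x*sin(x/2) + 16*x*cos(x/2) - 24*sin(x/2) + 16*cos(x/2); evaluating from -2*pi to 2*pi: ∫_{-2*pi}^{2*pi} (2*x**2 + 4*x + 4) cos(x/2) dx = (-32*pi - 16) - (-16 + 32*pi) = -64*pi.
Hence a_1 = (1/(2*pi))·(-64*pi) = -32.

-32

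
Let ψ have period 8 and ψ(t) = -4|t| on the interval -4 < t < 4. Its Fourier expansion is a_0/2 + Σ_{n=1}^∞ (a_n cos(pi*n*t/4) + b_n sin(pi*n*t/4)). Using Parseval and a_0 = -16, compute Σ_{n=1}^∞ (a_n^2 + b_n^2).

128/3

Parseval: a_0^2/2 + Σ_{n≥1} (a_n^2+b_n^2) = 1/4 ∫_{-4}^{4} ψ(t)^2 dt = 512/3.
Subtract a_0^2/2 = 128: Σ (a_n^2+b_n^2) = 128/3.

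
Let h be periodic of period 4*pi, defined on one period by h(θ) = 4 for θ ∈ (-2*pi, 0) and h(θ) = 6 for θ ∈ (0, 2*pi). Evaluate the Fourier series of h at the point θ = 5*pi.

6

θ = 5*pi differs from θ = pi by 1 full period(s), and the series is 4*pi-periodic.
h is continuous at θ = pi with value 6, so the series converges to 6 there.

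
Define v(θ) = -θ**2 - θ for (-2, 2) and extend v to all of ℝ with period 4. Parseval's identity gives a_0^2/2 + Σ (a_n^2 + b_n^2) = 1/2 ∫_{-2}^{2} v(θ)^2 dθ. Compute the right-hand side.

1/2 ∫_{-2}^{2} v(θ)^2 dθ = 1/2 · (272/15) = 136/15.

136/15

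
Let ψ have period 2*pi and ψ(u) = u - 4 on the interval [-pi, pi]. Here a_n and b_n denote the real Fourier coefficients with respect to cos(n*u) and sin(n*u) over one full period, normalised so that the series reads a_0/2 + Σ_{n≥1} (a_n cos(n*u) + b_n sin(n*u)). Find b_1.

b_1 = 1/pi ∫_{-pi}^{pi} ψ(u) sin(u) du.
Integrating by parts (boundary term plus one more integral), an antiderivative of (u - 4) sin(u) is -u*cos(u) + sin(u) + 4*cos(u); evaluating from -pi to pi: ∫_{-pi}^{pi} (u - 4) sin(u) du = (-4 + pi) - (-4 - pi) = 2*pi.
Hence b_1 = (1/pi)·(2*pi) = 2.

2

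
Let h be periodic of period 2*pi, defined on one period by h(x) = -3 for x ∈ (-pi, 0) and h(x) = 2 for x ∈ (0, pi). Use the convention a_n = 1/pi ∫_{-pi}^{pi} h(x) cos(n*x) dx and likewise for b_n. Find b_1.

10/pi

b_1 = 1/pi ∫_{-pi}^{pi} h(x) sin(x) dx.
Split the integral at the breakpoints.
Directly, an antiderivative of (-3) sin(x) is 3*cos(x); evaluating from -pi to 0: ∫_{-pi}^{0} (-3) sin(x) dx = (3) - (-3) = 6.
Directly, an antiderivative of (2) sin(x) is -2*cos(x); evaluating from 0 to pi: ∫_{0}^{pi} (2) sin(x) dx = (2) - (-2) = 4.
Summing the pieces and multiplying by (1/pi) gives b_1 = 10/pi.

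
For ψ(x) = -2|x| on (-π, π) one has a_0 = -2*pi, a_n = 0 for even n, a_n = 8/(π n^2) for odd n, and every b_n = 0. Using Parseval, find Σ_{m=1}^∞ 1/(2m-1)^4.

pi**4/96

Parseval: a_0^2/2 + Σ a_n^2 = (1/π) ∫_{-π}^{π} ψ(x)^2 dx = 8*pi**2/3.
Subtract a_0^2/2 = 2*pi**2: Σ a_n^2 = 2*pi**2/3.
Only odd n contribute, with a_n^2 = 64/(π^2 n^4), so Σ_{m≥1} 1/(2m-1)^4 = π^2·(2*pi**2/3)/64 = pi**4/96.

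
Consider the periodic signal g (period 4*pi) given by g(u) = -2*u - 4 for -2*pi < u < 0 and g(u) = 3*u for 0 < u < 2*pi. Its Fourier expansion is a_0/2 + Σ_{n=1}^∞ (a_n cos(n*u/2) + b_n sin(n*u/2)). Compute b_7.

2*(pi + 4)/(7*pi)

b_7 = (1/(2*pi)) ∫_{-2*pi}^{2*pi} g(u) sin(7*u/2) du.
Split the integral at the breakpoints.
Integrating by parts (boundary term plus one more integral), an antiderivative of (-2*u - 4) sin(7*u/2) is 4*u*cos(7*u/2)/7 - 8*sin(7*u/2)/49 + 8*cos(7*u/2)/7; evaluating from -2*pi to 0: ∫_{-2*pi}^{0} (-2*u - 4) sin(7*u/2) du = (8/7) - (-8/7 + 8*pi/7) = 16/7 - 8*pi/7.
Integrating by parts (boundary term plus one more integral), an antiderivative of (3*u) sin(7*u/2) is -6*u*cos(7*u/2)/7 + 12*sin(7*u/2)/49; evaluating from 0 to 2*pi: ∫_{0}^{2*pi} (3*u) sin(7*u/2) du = (12*pi/7) - (0) = 12*pi/7.
Summing the pieces and multiplying by (1/(2*pi)) gives b_7 = 2*(pi + 4)/(7*pi).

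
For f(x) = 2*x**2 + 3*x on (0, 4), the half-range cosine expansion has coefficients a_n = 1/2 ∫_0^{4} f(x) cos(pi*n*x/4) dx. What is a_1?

-176/pi**2

a_1 = 1/2 ∫_0^{4} (2*x**2 + 3*x) cos(pi*x/4) dx.
Integrating by parts twice (tabular method), an antiderivative of (2*x**2 + 3*x) cos(pi*x/4) is 8*x**2*sin(pi*x/4)/pi + 12*x*sin(pi*x/4)/pi + 64*x*cos(pi*x/4)/pi**2 - 256*sin(pi*x/4)/pi**3 + 48*cos(pi*x/4)/pi**2; evaluating from 0 to 4: ∫_{0}^{4} (2*x**2 + 3*x) cos(pi*x/4) dx = (-304/pi**2) - (48/pi**2) = -352/pi**2.
Hence a_1 = (1/2)·(-352/pi**2) = -176/pi**2.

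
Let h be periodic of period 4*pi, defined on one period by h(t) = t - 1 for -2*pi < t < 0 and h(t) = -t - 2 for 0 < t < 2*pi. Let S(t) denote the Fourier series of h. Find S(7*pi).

t = 7*pi differs from t = -pi by 2 full period(s), and the series is 4*pi-periodic.
h is continuous at t = -pi with value -pi - 1, so the series converges to -pi - 1 there.

-pi - 1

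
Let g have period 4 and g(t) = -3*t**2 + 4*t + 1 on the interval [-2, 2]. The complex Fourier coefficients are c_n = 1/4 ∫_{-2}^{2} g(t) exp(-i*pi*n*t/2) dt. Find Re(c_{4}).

Since g is real-valued, Re(c_{4}) = 1/4 ∫_{-2}^{2} g(t) cos(2*pi*t) dt = a_{4}/2.
Integrating by parts twice (tabular method), an antiderivative of (-3*t**2 + 4*t + 1) cos(2*pi*t) is -3*t**2*sin(2*pi*t)/(2*pi) + 2*t*sin(2*pi*t)/pi - 3*t*cos(2*pi*t)/(2*pi**2) + 3*sin(2*pi*t)/(4*pi**3) + sin(2*pi*t)/(2*pi) + cos(2*pi*t)/pi**2; evaluating from -2 to 2: ∫_{-2}^{2} (-3*t**2 + 4*t + 1) cos(2*pi*t) dt = (-2/pi**2) - (4/pi**2) = -6/pi**2.
Hence Re(c_{4}) = (1/4)·(-6/pi**2) = -3/(2*pi**2).

-3/(2*pi**2)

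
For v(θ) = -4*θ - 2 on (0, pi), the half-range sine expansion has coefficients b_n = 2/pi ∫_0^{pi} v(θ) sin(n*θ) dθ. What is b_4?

b_4 = 2/pi ∫_0^{pi} (-4*θ - 2) sin(4*θ) dθ.
Integrating by parts (boundary term plus one more integral), an antiderivative of (-4*θ - 2) sin(4*θ) is θ*cos(4*θ) - sin(4*θ)/4 + cos(4*θ)/2; evaluating from 0 to pi: ∫_{0}^{pi} (-4*θ - 2) sin(4*θ) dθ = (1/2 + pi) - (1/2) = pi.
Hence b_4 = (2/pi)·(pi) = 2.

2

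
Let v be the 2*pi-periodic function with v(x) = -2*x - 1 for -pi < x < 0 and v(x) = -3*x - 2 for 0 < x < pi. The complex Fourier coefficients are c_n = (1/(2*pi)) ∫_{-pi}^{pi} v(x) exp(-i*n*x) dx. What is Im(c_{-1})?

-5/2 - 1/pi

Since v is real-valued, Im(c_{-1}) = -(1/(2*pi)) ∫_{-pi}^{pi} v(x) sin(-x) dx = b_{1}/2.
Split the integral at the breakpoints.
Integrating by parts (boundary term plus one more integral), an antiderivative of (-2*x - 1) sin(-x) is -2*x*cos(x) + 2*sin(x) - cos(x); evaluating from -pi to 0: ∫_{-pi}^{0} (-2*x - 1) sin(-x) dx = (-1) - (1 - 2*pi) = -2 + 2*pi.
Integrating by parts (boundary term plus one more integral), an antiderivative of (-3*x - 2) sin(-x) is -3*x*cos(x) + 3*sin(x) - 2*cos(x); evaluating from 0 to pi: ∫_{0}^{pi} (-3*x - 2) sin(-x) dx = (2 + 3*pi) - (-2) = 4 + 3*pi.
So ∫_{-pi}^{pi} v(x) sin(-x) dx = 2 + 5*pi.
Hence Im(c_{-1}) = (-1/(2*pi))·(2 + 5*pi) = -5/2 - 1/pi.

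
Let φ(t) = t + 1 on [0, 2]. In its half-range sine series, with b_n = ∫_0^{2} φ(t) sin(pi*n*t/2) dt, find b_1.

b_1 = ∫_0^{2} (t + 1) sin(pi*t/2) dt.
Integrating by parts (boundary term plus one more integral), an antiderivative of (t + 1) sin(pi*t/2) is -2*t*cos(pi*t/2)/pi + 4*sin(pi*t/2)/pi**2 - 2*cos(pi*t/2)/pi; evaluating from 0 to 2: ∫_{0}^{2} (t + 1) sin(pi*t/2) dt = (6/pi) - (-2/pi) = 8/pi.
Hence b_1 = 8/pi.

8/pi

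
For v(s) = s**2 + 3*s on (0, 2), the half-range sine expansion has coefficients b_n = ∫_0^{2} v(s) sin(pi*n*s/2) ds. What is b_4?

b_4 = ∫_0^{2} (s**2 + 3*s) sin(2*pi*s) ds.
Integrating by parts twice (tabular method), an antiderivative of (s**2 + 3*s) sin(2*pi*s) is -s**2*cos(2*pi*s)/(2*pi) + s*sin(2*pi*s)/(2*pi**2) - 3*s*cos(2*pi*s)/(2*pi) + 3*sin(2*pi*s)/(4*pi**2) + cos(2*pi*s)/(4*pi**3); evaluating from 0 to 2: ∫_{0}^{2} (s**2 + 3*s) sin(2*pi*s) ds = (-5/pi + 1/(4*pi**3)) - (1/(4*pi**3)) = -5/pi.
Hence b_4 = -5/pi.

-5/pi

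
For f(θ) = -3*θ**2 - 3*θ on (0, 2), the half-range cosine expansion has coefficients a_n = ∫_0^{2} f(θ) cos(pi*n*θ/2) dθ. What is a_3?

a_3 = ∫_0^{2} (-3*θ**2 - 3*θ) cos(3*pi*θ/2) dθ.
Integrating by parts twice (tabular method), an antiderivative of (-3*θ**2 - 3*θ) cos(3*pi*θ/2) is -2*θ**2*sin(3*pi*θ/2)/pi - 2*θ*sin(3*pi*θ/2)/pi - 8*θ*cos(3*pi*θ/2)/(3*pi**2) + 16*sin(3*pi*θ/2)/(9*pi**3) - 4*cos(3*pi*θ/2)/(3*pi**2); evaluating from 0 to 2: ∫_{0}^{2} (-3*θ**2 - 3*θ) cos(3*pi*θ/2) dθ = (20/(3*pi**2)) - (-4/(3*pi**2)) = 8/pi**2.
Hence a_3 = 8/pi**2.

8/pi**2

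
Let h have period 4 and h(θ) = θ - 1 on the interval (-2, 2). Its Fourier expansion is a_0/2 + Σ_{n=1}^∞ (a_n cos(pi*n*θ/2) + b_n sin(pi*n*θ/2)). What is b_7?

4/(7*pi)

b_7 = 1/2 ∫_{-2}^{2} h(θ) sin(7*pi*θ/2) dθ.
Integrating by parts (boundary term plus one more integral), an antiderivative of (θ - 1) sin(7*pi*θ/2) is -2*θ*cos(7*pi*θ/2)/(7*pi) + 4*sin(7*pi*θ/2)/(49*pi**2) + 2*cos(7*pi*θ/2)/(7*pi); evaluating from -2 to 2: ∫_{-2}^{2} (θ - 1) sin(7*pi*θ/2) dθ = (2/(7*pi)) - (-6/(7*pi)) = 8/(7*pi).
Hence b_7 = (1/2)·(8/(7*pi)) = 4/(7*pi).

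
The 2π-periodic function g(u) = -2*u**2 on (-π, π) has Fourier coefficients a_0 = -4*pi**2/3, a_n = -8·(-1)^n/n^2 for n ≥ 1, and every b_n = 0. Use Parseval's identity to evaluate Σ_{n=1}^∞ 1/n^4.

Parseval: a_0^2/2 + Σ a_n^2 = (1/π) ∫_{-π}^{π} g(u)^2 du = 8*pi**4/5.
Subtract a_0^2/2 = 8*pi**4/9: Σ a_n^2 = 32*pi**4/45.
Since a_n^2 = 64/n^4, Σ 1/n^4 = pi**4/90.

pi**4/90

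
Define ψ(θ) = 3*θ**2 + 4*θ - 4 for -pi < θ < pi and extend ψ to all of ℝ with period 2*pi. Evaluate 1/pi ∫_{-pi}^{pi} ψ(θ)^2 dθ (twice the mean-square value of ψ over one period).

-16*pi**2/3 + 32 + 18*pi**4/5

1/pi ∫_{-pi}^{pi} ψ(θ)^2 dθ = 1/pi · (2*pi*(-40*pi**2 + 240 + 27*pi**4)/15) = -16*pi**2/3 + 32 + 18*pi**4/5.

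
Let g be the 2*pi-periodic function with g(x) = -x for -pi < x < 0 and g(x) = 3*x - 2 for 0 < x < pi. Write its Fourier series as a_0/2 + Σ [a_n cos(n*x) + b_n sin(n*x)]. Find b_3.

b_3 = 1/pi ∫_{-pi}^{pi} g(x) sin(3*x) dx.
Split the integral at the breakpoints.
Integrating by parts (boundary term plus one more integral), an antiderivative of (-x) sin(3*x) is x*cos(3*x)/3 - sin(3*x)/9; evaluating from -pi to 0: ∫_{-pi}^{0} (-x) sin(3*x) dx = (0) - (pi/3) = -pi/3.
Integrating by parts (boundary term plus one more integral), an antiderivative of (3*x - 2) sin(3*x) is -x*cos(3*x) + sin(3*x)/3 + 2*cos(3*x)/3; evaluating from 0 to pi: ∫_{0}^{pi} (3*x - 2) sin(3*x) dx = (-2/3 + pi) - (2/3) = -4/3 + pi.
Summing the pieces and multiplying by (1/pi) gives b_3 = 2*(-2 + pi)/(3*pi).

2*(-2 + pi)/(3*pi)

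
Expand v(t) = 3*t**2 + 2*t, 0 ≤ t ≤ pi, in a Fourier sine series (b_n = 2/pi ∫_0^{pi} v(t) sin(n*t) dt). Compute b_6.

b_6 = 2/pi ∫_0^{pi} (3*t**2 + 2*t) sin(6*t) dt.
Integrating by parts twice (tabular method), an antiderivative of (3*t**2 + 2*t) sin(6*t) is -t**2*cos(6*t)/2 + t*sin(6*t)/6 - t*cos(6*t)/3 + sin(6*t)/18 + cos(6*t)/36; evaluating from 0 to pi: ∫_{0}^{pi} (3*t**2 + 2*t) sin(6*t) dt = (-pi**2/2 - pi/3 + 1/36) - (1/36) = -pi*(2 + 3*pi)/6.
Hence b_6 = (2/pi)·(-pi*(2 + 3*pi)/6) = -pi - 2/3.

-pi - 2/3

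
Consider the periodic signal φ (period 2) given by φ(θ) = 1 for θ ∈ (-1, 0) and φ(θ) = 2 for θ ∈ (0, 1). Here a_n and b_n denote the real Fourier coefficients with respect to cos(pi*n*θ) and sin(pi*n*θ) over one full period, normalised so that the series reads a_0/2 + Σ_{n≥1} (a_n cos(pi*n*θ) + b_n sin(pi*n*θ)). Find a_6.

a_6 = ∫_{-1}^{1} φ(θ) cos(6*pi*θ) dθ.
Split the integral at the breakpoints.
Directly, an antiderivative of (1) cos(6*pi*θ) is sin(6*pi*θ)/(6*pi); evaluating from -1 to 0: ∫_{-1}^{0} (1) cos(6*pi*θ) dθ = (0) - (0) = 0.
Directly, an antiderivative of (2) cos(6*pi*θ) is sin(6*pi*θ)/(3*pi); evaluating from 0 to 1: ∫_{0}^{1} (2) cos(6*pi*θ) dθ = (0) - (0) = 0.
Summing the pieces gives a_6 = 0.

0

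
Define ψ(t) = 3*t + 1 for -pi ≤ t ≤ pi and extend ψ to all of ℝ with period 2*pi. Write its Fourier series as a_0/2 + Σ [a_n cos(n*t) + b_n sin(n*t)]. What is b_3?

2

b_3 = 1/pi ∫_{-pi}^{pi} ψ(t) sin(3*t) dt.
Integrating by parts (boundary term plus one more integral), an antiderivative of (3*t + 1) sin(3*t) is -t*cos(3*t) + sin(3*t)/3 - cos(3*t)/3; evaluating from -pi to pi: ∫_{-pi}^{pi} (3*t + 1) sin(3*t) dt = (1/3 + pi) - (1/3 - pi) = 2*pi.
Hence b_3 = (1/pi)·(2*pi) = 2.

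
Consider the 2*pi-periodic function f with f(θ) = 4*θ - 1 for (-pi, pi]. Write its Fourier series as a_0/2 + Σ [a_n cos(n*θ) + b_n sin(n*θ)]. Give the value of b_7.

8/7

b_7 = 1/pi ∫_{-pi}^{pi} f(θ) sin(7*θ) dθ.
Integrating by parts (boundary term plus one more integral), an antiderivative of (4*θ - 1) sin(7*θ) is -4*θ*cos(7*θ)/7 + 4*sin(7*θ)/49 + cos(7*θ)/7; evaluating from -pi to pi: ∫_{-pi}^{pi} (4*θ - 1) sin(7*θ) dθ = (-1/7 + 4*pi/7) - (-4*pi/7 - 1/7) = 8*pi/7.
Hence b_7 = (1/pi)·(8*pi/7) = 8/7.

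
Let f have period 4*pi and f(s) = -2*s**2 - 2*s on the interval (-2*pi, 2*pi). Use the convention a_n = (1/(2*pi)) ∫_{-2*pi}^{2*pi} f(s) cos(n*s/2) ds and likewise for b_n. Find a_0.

-16*pi**2/3

a_0 = (1/(2*pi)) ∫_{-2*pi}^{2*pi} f(s) ds = (1/(2*pi)) · (-32*pi**3/3) = -16*pi**2/3.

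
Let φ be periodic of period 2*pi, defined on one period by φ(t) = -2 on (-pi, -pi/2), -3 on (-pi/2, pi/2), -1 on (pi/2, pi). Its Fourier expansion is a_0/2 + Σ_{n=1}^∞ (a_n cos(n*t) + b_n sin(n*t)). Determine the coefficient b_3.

1/(3*pi)

b_3 = 1/pi ∫_{-pi}^{pi} φ(t) sin(3*t) dt.
Split the integral at the breakpoints.
Directly, an antiderivative of (-2) sin(3*t) is 2*cos(3*t)/3; evaluating from -pi to -pi/2: ∫_{-pi}^{-pi/2} (-2) sin(3*t) dt = (0) - (-2/3) = 2/3.
Directly, an antiderivative of (-3) sin(3*t) is cos(3*t); evaluating from -pi/2 to pi/2: ∫_{-pi/2}^{pi/2} (-3) sin(3*t) dt = (0) - (0) = 0.
Directly, an antiderivative of (-1) sin(3*t) is cos(3*t)/3; evaluating from pi/2 to pi: ∫_{pi/2}^{pi} (-1) sin(3*t) dt = (-1/3) - (0) = -1/3.
Summing the pieces and multiplying by (1/pi) gives b_3 = 1/(3*pi).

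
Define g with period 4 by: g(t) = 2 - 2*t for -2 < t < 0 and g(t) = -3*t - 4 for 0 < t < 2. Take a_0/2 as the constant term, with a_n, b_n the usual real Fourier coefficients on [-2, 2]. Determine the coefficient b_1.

-22/pi

b_1 = 1/2 ∫_{-2}^{2} g(t) sin(pi*t/2) dt.
Split the integral at the breakpoints.
Integrating by parts (boundary term plus one more integral), an antiderivative of (2 - 2*t) sin(pi*t/2) is 4*t*cos(pi*t/2)/pi - 8*sin(pi*t/2)/pi**2 - 4*cos(pi*t/2)/pi; evaluating from -2 to 0: ∫_{-2}^{0} (2 - 2*t) sin(pi*t/2) dt = (-4/pi) - (12/pi) = -16/pi.
Integrating by parts (boundary term plus one more integral), an antiderivative of (-3*t - 4) sin(pi*t/2) is 6*t*cos(pi*t/2)/pi - 12*sin(pi*t/2)/pi**2 + 8*cos(pi*t/2)/pi; evaluating from 0 to 2: ∫_{0}^{2} (-3*t - 4) sin(pi*t/2) dt = (-20/pi) - (8/pi) = -28/pi.
Summing the pieces and multiplying by (1/2) gives b_1 = -22/pi.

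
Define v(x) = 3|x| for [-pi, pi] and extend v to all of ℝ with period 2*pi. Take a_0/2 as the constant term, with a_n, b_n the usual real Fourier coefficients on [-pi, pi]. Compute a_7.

a_7 = 1/pi ∫_{-pi}^{pi} v(x) cos(7*x) dx.
v is even and cos(7*x) is even, so the integrand is even and a_7 = 2/pi ∫_0^{pi} v(x) cos(7*x) dx.
Integrating by parts (boundary term plus one more integral), an antiderivative of (3*x) cos(7*x) is 3*x*sin(7*x)/7 + 3*cos(7*x)/49; evaluating from 0 to pi: ∫_{0}^{pi} (3*x) cos(7*x) dx = (-3/49) - (3/49) = -6/49.
Hence a_7 = (2/pi)·(-6/49) = -12/(49*pi).

-12/(49*pi)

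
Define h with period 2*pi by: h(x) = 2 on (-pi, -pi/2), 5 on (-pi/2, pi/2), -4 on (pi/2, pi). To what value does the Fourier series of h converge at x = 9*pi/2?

1/2

x = 9*pi/2 differs from x = pi/2 by 2 full period(s), and the series is 2*pi-periodic.
At x = pi/2 the one-sided limits are h(pi/2^-) = 5 and h(pi/2^+) = -4.
By Dirichlet's theorem the series converges to their average, [(5) + (-4)]/2 = 1/2.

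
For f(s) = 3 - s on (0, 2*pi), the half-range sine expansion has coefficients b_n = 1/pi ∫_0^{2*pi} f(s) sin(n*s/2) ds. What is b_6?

b_6 = 1/pi ∫_0^{2*pi} (3 - s) sin(3*s) ds.
Integrating by parts (boundary term plus one more integral), an antiderivative of (3 - s) sin(3*s) is s*cos(3*s)/3 - sin(3*s)/9 - cos(3*s); evaluating from 0 to 2*pi: ∫_{0}^{2*pi} (3 - s) sin(3*s) ds = (-1 + 2*pi/3) - (-1) = 2*pi/3.
Hence b_6 = (1/pi)·(2*pi/3) = 2/3.

2/3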